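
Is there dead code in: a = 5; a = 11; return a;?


first assignment to a is overwritten before any read
Dead: 'a = 5'


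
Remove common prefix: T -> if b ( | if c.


Common prefix: 'if'
Factored: T -> if T', T' -> b ( | c


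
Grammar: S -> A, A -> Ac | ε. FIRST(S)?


Per alternative of S: FIRST(A) = {c, ε}
FIRST(S) = {c, ε}


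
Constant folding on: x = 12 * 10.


12 * 10 = 120 at compile time
Optimized: x = 120


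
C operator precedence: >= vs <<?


'<<' is shift (level 8); '>=' is relational (level 7)
Higher level binds tighter
'<<' has higher precedence than '>='


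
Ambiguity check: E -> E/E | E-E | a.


'a/a-a' has two parse trees (no precedence encoded between / and -)
Ambiguous


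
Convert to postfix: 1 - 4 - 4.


Left to right (same or higher precedence on left)
Postfix: 1 4 - 4 -


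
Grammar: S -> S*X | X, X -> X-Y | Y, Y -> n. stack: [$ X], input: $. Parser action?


lookahead ∉ {-} so X won't extend; reduce S -> X
Action: reduce (S -> X)


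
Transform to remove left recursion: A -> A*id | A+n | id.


Left-recursive alternatives: A*id, A+n; non-recursive: id
Introduce A': A -> idA', A' -> *idA' | +nA' | ε


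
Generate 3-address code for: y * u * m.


Break into single-operator statements:
t1 = y * u
t2 = t1 * m


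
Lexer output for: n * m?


Scan left to right, longest-match per lexeme
Tokens: ID(n), OP(*), ID(m)


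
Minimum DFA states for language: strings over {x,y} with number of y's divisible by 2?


Track (count of y) mod 2: states 0..1, accept at 0
Minimal DFA: 2 states


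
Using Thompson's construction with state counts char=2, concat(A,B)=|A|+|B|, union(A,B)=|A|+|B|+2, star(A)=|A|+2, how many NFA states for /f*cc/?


Syntax tree has 3 char leaf(s), 0 union(s), 1 star(s)
chars contribute 3×2 = 6; each union adds +2; each star adds +2
Total: 6 + 0 + 2 = 8 states


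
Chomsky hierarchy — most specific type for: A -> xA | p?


Right-linear: every RHS is a terminal or a terminal followed by one nonterminal
Classification: Type 3 (Regular)


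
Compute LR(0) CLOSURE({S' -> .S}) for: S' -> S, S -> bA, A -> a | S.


Start: S' -> .S
For each item with dot before a nonterminal B, add B -> .γ for every B-production
Closure: [S' -> .S, S -> .bA]


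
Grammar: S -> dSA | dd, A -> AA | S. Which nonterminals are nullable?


A nonterminal is nullable iff some alternative derives ε (directly, or every symbol in it is nullable)
Nullable: {}


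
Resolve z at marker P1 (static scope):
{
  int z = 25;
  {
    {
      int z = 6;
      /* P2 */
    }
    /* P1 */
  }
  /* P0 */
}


P1's block does not declare z; resolves to the enclosing declaration at depth 0
z = 25


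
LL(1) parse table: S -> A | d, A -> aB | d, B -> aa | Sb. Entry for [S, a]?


For [S, a]: 'a' ∈ FIRST(A)
Entry: S -> A


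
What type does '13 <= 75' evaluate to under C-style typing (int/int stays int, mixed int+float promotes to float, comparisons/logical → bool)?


Operand types: int <= int
Rule: comparison yields bool
Result type: bool


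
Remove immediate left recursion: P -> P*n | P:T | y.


Left-recursive alternatives: P*n, P:T; non-recursive: y
Introduce P': P -> yP', P' -> *nP' | :TP' | ε


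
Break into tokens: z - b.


Scan left to right, longest-match per lexeme
Tokens: ID(z), OP(-), ID(b)


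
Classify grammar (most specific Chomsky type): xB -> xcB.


LHS has context (more than one symbol) and |LHS| ≤ |RHS|
Classification: Type 1 (Context-Sensitive)


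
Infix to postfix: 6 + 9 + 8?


Left to right (same or higher precedence on left)
Postfix: 6 9 + 8 +


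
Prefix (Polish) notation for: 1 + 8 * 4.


'*' binds tighter: tree is (+ 1 (* 8 4))
Prefix: + 1 * 8 4


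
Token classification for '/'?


Pattern: operator symbol
Type: OPERATOR


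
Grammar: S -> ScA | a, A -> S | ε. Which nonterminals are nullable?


A nonterminal is nullable iff some alternative derives ε (directly, or every symbol in it is nullable)
Nullable: {A}


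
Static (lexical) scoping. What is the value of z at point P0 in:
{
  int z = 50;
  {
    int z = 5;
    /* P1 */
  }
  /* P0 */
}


z declared in the same block as P0
z = 50


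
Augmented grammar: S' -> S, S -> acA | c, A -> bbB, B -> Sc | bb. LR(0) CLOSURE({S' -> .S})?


Start: S' -> .S
For each item with dot before a nonterminal B, add B -> .γ for every B-production
Closure: [S' -> .S, S -> .acA, S -> .c]


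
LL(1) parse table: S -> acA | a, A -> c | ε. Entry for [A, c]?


For [A, c]: 'c' ∈ FIRST(c)
Entry: A -> c


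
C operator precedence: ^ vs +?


'+' is additive (level 9); '^' is bitwise XOR (level 4)
Higher level binds tighter
'+' has higher precedence than '^'


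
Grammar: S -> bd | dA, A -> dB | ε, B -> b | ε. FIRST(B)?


Per alternative of B: FIRST(b) = {b}; FIRST(ε) = {ε}
FIRST(B) = {b, ε}


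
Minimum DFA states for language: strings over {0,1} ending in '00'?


Track the longest suffix of input matching a prefix of '00': 3 classes (prefixes of length 0..2)
Minimal DFA: 3 states


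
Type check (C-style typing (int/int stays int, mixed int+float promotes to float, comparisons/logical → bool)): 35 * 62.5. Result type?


Operand types: int * float
Rule: mixed int/float promotes to float; int/int stays int
Result type: float


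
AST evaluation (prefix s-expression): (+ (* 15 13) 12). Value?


Evaluate inner: (* 15 13) = 195
Evaluate root: (+ 195 12) = 207
Result: 207


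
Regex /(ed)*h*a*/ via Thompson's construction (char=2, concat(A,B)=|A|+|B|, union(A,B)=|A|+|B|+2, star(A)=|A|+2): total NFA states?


Syntax tree has 4 char leaf(s), 0 union(s), 3 star(s)
chars contribute 4×2 = 8; each union adds +2; each star adds +2
Total: 8 + 0 + 6 = 14 states


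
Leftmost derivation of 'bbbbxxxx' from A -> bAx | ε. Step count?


Derivation: A => bAx => bbAxx => bbbAxxx => bbbbAxxxx => bbbbxxxx
Steps: 5


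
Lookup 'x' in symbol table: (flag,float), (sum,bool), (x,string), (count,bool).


Lookup 'x' → type string


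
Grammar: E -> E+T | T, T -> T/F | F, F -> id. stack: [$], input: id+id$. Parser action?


no handle on stack; shift 'id'
Action: shift


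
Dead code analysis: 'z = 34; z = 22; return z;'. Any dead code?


first assignment to z is overwritten before any read
Dead: 'z = 34'


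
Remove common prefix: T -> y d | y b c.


Common prefix: 'y'
Factored: T -> y T', T' -> d | b c


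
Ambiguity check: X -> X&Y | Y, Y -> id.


precedence layered via separate nonterminal Y: deterministic
Unambiguous


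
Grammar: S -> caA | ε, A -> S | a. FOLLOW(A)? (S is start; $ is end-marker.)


$ ∈ FOLLOW(S). For each A -> αBβ: add FIRST(β)\{ε} to FOLLOW(B); if β nullable, add FOLLOW(A).
FOLLOW(A) = {$}


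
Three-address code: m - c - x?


Break into single-operator statements:
t1 = m - c
t2 = t1 - x


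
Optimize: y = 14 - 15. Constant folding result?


14 - 15 = -1 at compile time
Optimized: y = -1


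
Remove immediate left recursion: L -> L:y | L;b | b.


Left-recursive alternatives: L:y, L;b; non-recursive: b
Introduce L': L -> bL', L' -> :yL' | ;bL' | ε


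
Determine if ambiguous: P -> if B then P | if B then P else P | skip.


dangling else: 'if B then if B then skip else skip' parses two ways
Ambiguous


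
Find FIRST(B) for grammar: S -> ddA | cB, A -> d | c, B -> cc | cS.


Per alternative of B: FIRST(cc) = {c}; FIRST(cS) = {c}
FIRST(B) = {c}


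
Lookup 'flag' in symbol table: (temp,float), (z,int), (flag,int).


Lookup 'flag' → type int


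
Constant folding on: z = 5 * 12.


5 * 12 = 60 at compile time
Optimized: z = 60


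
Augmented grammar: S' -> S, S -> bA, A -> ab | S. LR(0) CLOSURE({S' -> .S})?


Start: S' -> .S
For each item with dot before a nonterminal B, add B -> .γ for every B-production
Closure: [S' -> .S, S -> .bA]


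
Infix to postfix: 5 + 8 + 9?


Left to right (same or higher precedence on left)
Postfix: 5 8 + 9 +


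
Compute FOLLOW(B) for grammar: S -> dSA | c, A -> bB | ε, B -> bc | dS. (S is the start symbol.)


$ ∈ FOLLOW(S). For each A -> αBβ: add FIRST(β)\{ε} to FOLLOW(B); if β nullable, add FOLLOW(A).
FOLLOW(B) = {$, b}


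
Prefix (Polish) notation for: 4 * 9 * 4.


left-to-right (same/higher precedence on left): tree is (* (* 4 9) 4)
Prefix: * * 4 9 4


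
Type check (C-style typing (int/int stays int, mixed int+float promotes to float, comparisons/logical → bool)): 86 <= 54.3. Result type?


Operand types: int <= float
Rule: comparison yields bool
Result type: bool


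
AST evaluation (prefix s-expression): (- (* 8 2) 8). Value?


Evaluate inner: (* 8 2) = 16
Evaluate root: (- 16 8) = 8
Result: 8


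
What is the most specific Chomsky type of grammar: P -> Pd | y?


Left-linear: every RHS is a terminal or one nonterminal followed by a terminal
Classification: Type 3 (Regular)


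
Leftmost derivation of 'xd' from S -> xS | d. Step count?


Derivation: S => xS => xd
Steps: 2


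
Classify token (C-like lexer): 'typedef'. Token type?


Pattern: reserved word
Type: KEYWORD


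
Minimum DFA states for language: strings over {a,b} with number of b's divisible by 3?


Track (count of b) mod 3: states 0..2, accept at 0
Minimal DFA: 3 states


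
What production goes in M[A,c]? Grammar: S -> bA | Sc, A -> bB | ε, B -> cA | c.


For [A, c]: ε is nullable and 'c' ∈ FOLLOW(A)
Entry: A -> ε


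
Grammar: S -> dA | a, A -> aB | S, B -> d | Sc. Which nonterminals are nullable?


A nonterminal is nullable iff some alternative derives ε (directly, or every symbol in it is nullable)
Nullable: {}


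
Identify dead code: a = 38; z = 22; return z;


a is assigned but never read
Dead: 'a = 38'


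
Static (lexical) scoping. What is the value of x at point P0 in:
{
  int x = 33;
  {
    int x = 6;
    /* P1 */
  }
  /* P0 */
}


x declared in the same block as P0
x = 33


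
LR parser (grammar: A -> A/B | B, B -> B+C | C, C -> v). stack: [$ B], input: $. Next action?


lookahead ∉ {+} so B won't extend; reduce A -> B
Action: reduce (A -> B)


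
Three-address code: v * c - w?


Break into single-operator statements:
t1 = v * c
t2 = t1 - w


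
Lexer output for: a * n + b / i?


Scan left to right, longest-match per lexeme
Tokens: ID(a), OP(*), ID(n), OP(+), ID(b), OP(/), ID(i)


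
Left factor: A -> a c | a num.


Common prefix: 'a'
Factored: A -> a A', A' -> c | num


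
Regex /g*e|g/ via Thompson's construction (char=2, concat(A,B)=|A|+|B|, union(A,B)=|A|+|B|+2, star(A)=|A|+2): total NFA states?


Syntax tree has 3 char leaf(s), 1 union(s), 1 star(s)
chars contribute 3×2 = 6; each union adds +2; each star adds +2
Total: 6 + 2 + 2 = 10 states


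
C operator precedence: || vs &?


'&' is bitwise AND (level 5); '||' is logical OR (level 1)
Higher level binds tighter
'&' has higher precedence than '||'


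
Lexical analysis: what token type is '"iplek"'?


Pattern: double-quoted sequence
Type: STRING_LITERAL


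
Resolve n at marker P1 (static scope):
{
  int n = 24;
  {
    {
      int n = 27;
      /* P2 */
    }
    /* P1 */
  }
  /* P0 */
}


P1's block does not declare n; resolves to the enclosing declaration at depth 0
n = 24


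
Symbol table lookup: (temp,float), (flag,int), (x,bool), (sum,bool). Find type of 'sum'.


Lookup 'sum' → type bool


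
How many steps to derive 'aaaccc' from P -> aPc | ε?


Derivation: P => aPc => aaPcc => aaaPccc => aaaccc
Steps: 4


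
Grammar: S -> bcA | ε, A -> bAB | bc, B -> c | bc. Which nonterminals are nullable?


A nonterminal is nullable iff some alternative derives ε (directly, or every symbol in it is nullable)
Nullable: {S}


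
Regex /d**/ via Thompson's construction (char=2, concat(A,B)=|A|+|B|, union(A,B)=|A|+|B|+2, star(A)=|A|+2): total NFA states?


Syntax tree has 1 char leaf(s), 0 union(s), 2 star(s)
chars contribute 1×2 = 2; each union adds +2; each star adds +2
Total: 2 + 0 + 4 = 6 states


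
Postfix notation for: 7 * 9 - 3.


Left to right (same or higher precedence on left)
Postfix: 7 9 * 3 -


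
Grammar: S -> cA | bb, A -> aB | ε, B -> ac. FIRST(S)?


Per alternative of S: FIRST(cA) = {c}; FIRST(bb) = {b}
FIRST(S) = {b, c}


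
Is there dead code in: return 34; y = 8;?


statement follows a return and is unreachable
Dead: 'y = 8'


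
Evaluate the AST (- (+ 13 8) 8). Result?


Evaluate inner: (+ 13 8) = 21
Evaluate root: (- 21 8) = 13
Result: 13


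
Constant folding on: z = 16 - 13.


16 - 13 = 3 at compile time
Optimized: z = 3


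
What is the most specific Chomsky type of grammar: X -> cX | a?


Right-linear: every RHS is a terminal or a terminal followed by one nonterminal
Classification: Type 3 (Regular)


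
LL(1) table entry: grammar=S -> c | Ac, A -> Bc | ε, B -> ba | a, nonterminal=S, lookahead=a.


For [S, a]: 'a' ∈ FIRST(Ac)
Entry: S -> Ac


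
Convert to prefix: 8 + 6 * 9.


'*' binds tighter: tree is (+ 8 (* 6 9))
Prefix: + 8 * 6 9


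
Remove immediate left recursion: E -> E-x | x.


Left-recursive alternatives: E-x; non-recursive: x
Introduce E': E -> xE', E' -> -xE' | ε


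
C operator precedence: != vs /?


'/' is multiplicative (level 10); '!=' is equality (level 6)
Higher level binds tighter
'/' has higher precedence than '!='


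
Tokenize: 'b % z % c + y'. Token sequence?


Scan left to right, longest-match per lexeme
Tokens: ID(b), OP(%), ID(z), OP(%), ID(c), OP(+), ID(y)


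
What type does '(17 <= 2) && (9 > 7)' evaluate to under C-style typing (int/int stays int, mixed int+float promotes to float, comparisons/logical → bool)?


Operand types: bool && bool
Rule: logical operators take bool operands and yield bool
Result type: bool


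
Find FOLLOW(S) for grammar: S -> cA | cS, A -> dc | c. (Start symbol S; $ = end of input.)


$ ∈ FOLLOW(S). For each A -> αBβ: add FIRST(β)\{ε} to FOLLOW(B); if β nullable, add FOLLOW(A).
FOLLOW(S) = {$}


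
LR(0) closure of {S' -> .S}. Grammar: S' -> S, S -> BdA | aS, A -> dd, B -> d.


Start: S' -> .S
For each item with dot before a nonterminal B, add B -> .γ for every B-production
Closure: [S' -> .S, S -> .BdA, S -> .aS, B -> .d]


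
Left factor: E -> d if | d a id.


Common prefix: 'd'
Factored: E -> d E', E' -> if | a id


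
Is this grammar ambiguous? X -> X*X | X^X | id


'id*id^id' has two parse trees (no precedence encoded between * and ^)
Ambiguous


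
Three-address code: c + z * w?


Break into single-operator statements:
t1 = z * w
t2 = c + t1


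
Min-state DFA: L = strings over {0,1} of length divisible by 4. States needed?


Track length mod 4: states 0..3, accept at 0
Minimal DFA: 4 states


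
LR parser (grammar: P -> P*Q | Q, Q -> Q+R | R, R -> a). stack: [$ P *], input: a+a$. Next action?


no handle ('P*' is not any RHS); shift 'a'
Action: shift


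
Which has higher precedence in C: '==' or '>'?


'>' is relational (level 7); '==' is equality (level 6)
Higher level binds tighter
'>' has higher precedence than '=='


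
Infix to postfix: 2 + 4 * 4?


* has higher precedence, evaluate 4*4 first
Postfix: 2 4 4 * +


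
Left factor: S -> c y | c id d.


Common prefix: 'c'
Factored: S -> c S', S' -> y | id d


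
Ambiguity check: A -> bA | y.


right-linear, alternatives start with distinct terminals 'b' vs 'y': unique leftmost derivation
Unambiguous


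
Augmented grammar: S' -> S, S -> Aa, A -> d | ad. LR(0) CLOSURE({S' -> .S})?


Start: S' -> .S
For each item with dot before a nonterminal B, add B -> .γ for every B-production
Closure: [S' -> .S, S -> .Aa, A -> .d, A -> .ad]


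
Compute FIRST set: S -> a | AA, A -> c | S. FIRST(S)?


Per alternative of S: FIRST(a) = {a}; FIRST(AA) = {a, c}
FIRST(S) = {a, c}


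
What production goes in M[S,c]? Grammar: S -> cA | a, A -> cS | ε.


For [S, c]: 'c' ∈ FIRST(cA)
Entry: S -> cA


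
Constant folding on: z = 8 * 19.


8 * 19 = 152 at compile time
Optimized: z = 152


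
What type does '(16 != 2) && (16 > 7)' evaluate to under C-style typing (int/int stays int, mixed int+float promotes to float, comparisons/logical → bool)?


Operand types: bool && bool
Rule: logical operators take bool operands and yield bool
Result type: bool


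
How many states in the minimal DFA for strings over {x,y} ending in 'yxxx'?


Track the longest suffix of input matching a prefix of 'yxxx': 5 classes (prefixes of length 0..4)
Minimal DFA: 5 states


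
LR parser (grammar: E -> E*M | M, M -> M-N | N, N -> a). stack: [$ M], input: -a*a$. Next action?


shift '-' to continue M -> M-N
Action: shift


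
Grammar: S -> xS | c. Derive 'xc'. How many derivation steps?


Derivation: S => xS => xc
Steps: 2


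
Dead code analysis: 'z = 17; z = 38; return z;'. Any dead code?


first assignment to z is overwritten before any read
Dead: 'z = 17'


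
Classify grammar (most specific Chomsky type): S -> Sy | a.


Left-linear: every RHS is a terminal or one nonterminal followed by a terminal
Classification: Type 3 (Regular)


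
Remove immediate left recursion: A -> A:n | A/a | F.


Left-recursive alternatives: A:n, A/a; non-recursive: F
Introduce A': A -> FA', A' -> :nA' | /aA' | ε


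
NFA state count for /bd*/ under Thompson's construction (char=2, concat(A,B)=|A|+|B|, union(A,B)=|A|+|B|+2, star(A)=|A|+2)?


Syntax tree has 2 char leaf(s), 0 union(s), 1 star(s)
chars contribute 2×2 = 4; each union adds +2; each star adds +2
Total: 4 + 0 + 2 = 6 states


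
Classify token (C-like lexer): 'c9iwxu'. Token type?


Pattern: letter/underscore followed by alphanumerics, not a keyword
Type: IDENTIFIER


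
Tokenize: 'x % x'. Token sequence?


Scan left to right, longest-match per lexeme
Tokens: ID(x), OP(%), ID(x)


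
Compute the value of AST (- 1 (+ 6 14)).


Evaluate inner: (+ 6 14) = 20
Evaluate root: (- 1 20) = -19
Result: -19


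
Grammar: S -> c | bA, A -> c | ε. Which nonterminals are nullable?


A nonterminal is nullable iff some alternative derives ε (directly, or every symbol in it is nullable)
Nullable: {A}


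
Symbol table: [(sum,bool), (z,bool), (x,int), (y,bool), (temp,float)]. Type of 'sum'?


Lookup 'sum' → type bool


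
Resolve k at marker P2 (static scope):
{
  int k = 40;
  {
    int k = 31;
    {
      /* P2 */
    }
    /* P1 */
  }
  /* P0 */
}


P2's block does not declare k; resolves to the enclosing declaration at depth 1
k = 31


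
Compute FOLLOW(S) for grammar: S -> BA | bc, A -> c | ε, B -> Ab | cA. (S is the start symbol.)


$ ∈ FOLLOW(S). For each A -> αBβ: add FIRST(β)\{ε} to FOLLOW(B); if β nullable, add FOLLOW(A).
FOLLOW(S) = {$}


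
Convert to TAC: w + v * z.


Break into single-operator statements:
t1 = v * z
t2 = w + t1


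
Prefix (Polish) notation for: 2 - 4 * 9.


'*' binds tighter: tree is (- 2 (* 4 9))
Prefix: - 2 * 4 9


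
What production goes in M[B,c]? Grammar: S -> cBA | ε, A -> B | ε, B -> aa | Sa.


For [B, c]: 'c' ∈ FIRST(Sa)
Entry: B -> Sa


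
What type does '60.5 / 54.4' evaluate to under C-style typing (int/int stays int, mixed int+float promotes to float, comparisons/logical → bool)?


Operand types: float / float
Rule: mixed int/float promotes to float; int/int stays int
Result type: float


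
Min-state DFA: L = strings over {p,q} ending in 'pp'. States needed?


Track the longest suffix of input matching a prefix of 'pp': 3 classes (prefixes of length 0..2)
Minimal DFA: 3 states


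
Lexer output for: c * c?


Scan left to right, longest-match per lexeme
Tokens: ID(c), OP(*), ID(c)


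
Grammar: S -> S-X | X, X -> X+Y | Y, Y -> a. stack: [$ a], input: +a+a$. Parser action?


'a' on top is the handle for Y -> a
Action: reduce (Y -> a)


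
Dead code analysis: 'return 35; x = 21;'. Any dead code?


statement follows a return and is unreachable
Dead: 'x = 21'


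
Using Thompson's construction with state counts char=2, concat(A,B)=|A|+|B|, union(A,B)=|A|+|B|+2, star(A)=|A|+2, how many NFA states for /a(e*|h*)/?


Syntax tree has 3 char leaf(s), 1 union(s), 2 star(s)
chars contribute 3×2 = 6; each union adds +2; each star adds +2
Total: 6 + 2 + 4 = 12 states


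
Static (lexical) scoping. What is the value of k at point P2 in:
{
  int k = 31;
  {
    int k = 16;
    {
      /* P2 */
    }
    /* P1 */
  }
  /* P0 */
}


P2's block does not declare k; resolves to the enclosing declaration at depth 1
k = 16


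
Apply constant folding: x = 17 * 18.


17 * 18 = 306 at compile time
Optimized: x = 306


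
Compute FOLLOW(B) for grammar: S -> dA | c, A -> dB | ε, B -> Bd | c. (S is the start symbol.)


$ ∈ FOLLOW(S). For each A -> αBβ: add FIRST(β)\{ε} to FOLLOW(B); if β nullable, add FOLLOW(A).
FOLLOW(B) = {$, d}


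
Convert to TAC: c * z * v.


Break into single-operator statements:
t1 = c * z
t2 = t1 * v


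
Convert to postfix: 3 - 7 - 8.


Left to right (same or higher precedence on left)
Postfix: 3 7 - 8 -


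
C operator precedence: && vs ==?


'==' is equality (level 6); '&&' is logical AND (level 2)
Higher level binds tighter
'==' has higher precedence than '&&'


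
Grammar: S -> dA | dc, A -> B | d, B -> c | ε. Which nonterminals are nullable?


A nonterminal is nullable iff some alternative derives ε (directly, or every symbol in it is nullable)
Nullable: {A, B}


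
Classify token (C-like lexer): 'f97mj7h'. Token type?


Pattern: letter/underscore followed by alphanumerics, not a keyword
Type: IDENTIFIER


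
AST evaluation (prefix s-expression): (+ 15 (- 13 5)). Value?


Evaluate inner: (- 13 5) = 8
Evaluate root: (+ 15 8) = 23
Result: 23


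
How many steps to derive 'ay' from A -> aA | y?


Derivation: A => aA => ay
Steps: 2


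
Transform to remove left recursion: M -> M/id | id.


Left-recursive alternatives: M/id; non-recursive: id
Introduce M': M -> idM', M' -> /idM' | ε


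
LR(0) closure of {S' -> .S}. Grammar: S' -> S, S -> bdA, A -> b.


Start: S' -> .S
For each item with dot before a nonterminal B, add B -> .γ for every B-production
Closure: [S' -> .S, S -> .bdA]


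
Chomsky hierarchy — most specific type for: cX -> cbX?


LHS has context (more than one symbol) and |LHS| ≤ |RHS|
Classification: Type 1 (Context-Sensitive)


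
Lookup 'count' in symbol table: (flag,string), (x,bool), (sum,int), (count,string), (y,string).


Lookup 'count' → type string


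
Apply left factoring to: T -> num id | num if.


Common prefix: 'num'
Factored: T -> num T', T' -> id | if


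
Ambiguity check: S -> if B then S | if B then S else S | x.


dangling else: 'if B then if B then x else x' parses two ways
Ambiguous


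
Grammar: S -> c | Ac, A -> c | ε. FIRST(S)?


Per alternative of S: FIRST(c) = {c}; FIRST(Ac) = {c}
FIRST(S) = {c}


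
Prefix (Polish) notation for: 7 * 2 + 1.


left-to-right (same/higher precedence on left): tree is (+ (* 7 2) 1)
Prefix: + * 7 2 1


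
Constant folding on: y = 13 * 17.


13 * 17 = 221 at compile time
Optimized: y = 221


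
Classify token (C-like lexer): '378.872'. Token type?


Pattern: digits with a decimal point
Type: FLOAT_LITERAL


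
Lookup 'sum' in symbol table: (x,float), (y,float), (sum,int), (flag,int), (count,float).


Lookup 'sum' → type int


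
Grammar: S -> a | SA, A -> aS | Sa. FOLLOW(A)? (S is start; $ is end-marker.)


$ ∈ FOLLOW(S). For each A -> αBβ: add FIRST(β)\{ε} to FOLLOW(B); if β nullable, add FOLLOW(A).
FOLLOW(A) = {$, a}


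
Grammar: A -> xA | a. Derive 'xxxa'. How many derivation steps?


Derivation: A => xA => xxA => xxxA => xxxa
Steps: 4


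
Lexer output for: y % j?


Scan left to right, longest-match per lexeme
Tokens: ID(y), OP(%), ID(j)


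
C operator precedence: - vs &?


'-' is additive (level 9); '&' is bitwise AND (level 5)
Higher level binds tighter
'-' has higher precedence than '&'


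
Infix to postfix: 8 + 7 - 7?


Left to right (same or higher precedence on left)
Postfix: 8 7 + 7 -


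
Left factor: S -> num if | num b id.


Common prefix: 'num'
Factored: S -> num S', S' -> if | b id


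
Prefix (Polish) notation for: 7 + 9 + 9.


left-to-right (same/higher precedence on left): tree is (+ (+ 7 9) 9)
Prefix: + + 7 9 9


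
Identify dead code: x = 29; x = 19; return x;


first assignment to x is overwritten before any read
Dead: 'x = 29'


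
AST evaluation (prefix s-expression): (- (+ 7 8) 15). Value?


Evaluate inner: (+ 7 8) = 15
Evaluate root: (- 15 15) = 0
Result: 0


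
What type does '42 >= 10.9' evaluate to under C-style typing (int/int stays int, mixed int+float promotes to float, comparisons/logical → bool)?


Operand types: int >= float
Rule: comparison yields bool
Result type: bool


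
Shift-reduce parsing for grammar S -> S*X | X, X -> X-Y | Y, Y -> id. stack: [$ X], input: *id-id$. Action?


lookahead ∉ {-} so X won't extend; reduce S -> X
Action: reduce (S -> X)


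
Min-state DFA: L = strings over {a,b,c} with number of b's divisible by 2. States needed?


Track (count of b) mod 2: states 0..1, accept at 0
Minimal DFA: 2 states


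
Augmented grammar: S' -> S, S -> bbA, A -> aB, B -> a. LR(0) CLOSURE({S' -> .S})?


Start: S' -> .S
For each item with dot before a nonterminal B, add B -> .γ for every B-production
Closure: [S' -> .S, S -> .bbA]


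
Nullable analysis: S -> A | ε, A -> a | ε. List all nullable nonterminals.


A nonterminal is nullable iff some alternative derives ε (directly, or every symbol in it is nullable)
Nullable: {A, S}


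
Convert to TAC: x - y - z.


Break into single-operator statements:
t1 = x - y
t2 = t1 - z


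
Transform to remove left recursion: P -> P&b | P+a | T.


Left-recursive alternatives: P&b, P+a; non-recursive: T
Introduce P': P -> TP', P' -> &bP' | +aP' | ε


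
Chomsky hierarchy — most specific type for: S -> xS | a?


Right-linear: every RHS is a terminal or a terminal followed by one nonterminal
Classification: Type 3 (Regular)


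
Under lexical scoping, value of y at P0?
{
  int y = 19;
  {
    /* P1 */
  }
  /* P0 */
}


y declared in the same block as P0
y = 19


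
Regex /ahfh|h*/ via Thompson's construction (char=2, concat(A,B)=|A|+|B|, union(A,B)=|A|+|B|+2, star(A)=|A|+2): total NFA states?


Syntax tree has 5 char leaf(s), 1 union(s), 1 star(s)
chars contribute 5×2 = 10; each union adds +2; each star adds +2
Total: 10 + 2 + 2 = 14 states


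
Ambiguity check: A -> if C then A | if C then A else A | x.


dangling else: 'if C then if C then x else x' parses two ways
Ambiguous


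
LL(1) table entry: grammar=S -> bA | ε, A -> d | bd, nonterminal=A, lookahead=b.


For [A, b]: 'b' ∈ FIRST(bd)
Entry: A -> bd


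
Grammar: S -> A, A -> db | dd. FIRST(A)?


Per alternative of A: FIRST(db) = {d}; FIRST(dd) = {d}
FIRST(A) = {d}


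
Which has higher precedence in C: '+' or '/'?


'/' is multiplicative (level 10); '+' is additive (level 9)
Higher level binds tighter
'/' has higher precedence than '+'


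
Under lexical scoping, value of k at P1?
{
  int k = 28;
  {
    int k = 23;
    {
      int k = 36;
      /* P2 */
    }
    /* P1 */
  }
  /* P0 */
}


k declared in the same block as P1
k = 23


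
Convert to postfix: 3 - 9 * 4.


* has higher precedence, evaluate 9*4 first
Postfix: 3 9 4 * -


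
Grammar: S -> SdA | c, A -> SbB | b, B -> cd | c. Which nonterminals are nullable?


A nonterminal is nullable iff some alternative derives ε (directly, or every symbol in it is nullable)
Nullable: {}


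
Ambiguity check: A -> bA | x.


right-linear, alternatives start with distinct terminals 'b' vs 'x': unique leftmost derivation
Unambiguous


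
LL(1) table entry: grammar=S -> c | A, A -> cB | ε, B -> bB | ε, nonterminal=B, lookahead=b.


For [B, b]: 'b' ∈ FIRST(bB)
Entry: B -> bB


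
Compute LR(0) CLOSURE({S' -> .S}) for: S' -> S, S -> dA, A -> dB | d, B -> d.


Start: S' -> .S
For each item with dot before a nonterminal B, add B -> .γ for every B-production
Closure: [S' -> .S, S -> .dA]


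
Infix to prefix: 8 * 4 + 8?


left-to-right (same/higher precedence on left): tree is (+ (* 8 4) 8)
Prefix: + * 8 4 8


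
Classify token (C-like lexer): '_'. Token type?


Pattern: letter/underscore followed by alphanumerics, not a keyword
Type: IDENTIFIER


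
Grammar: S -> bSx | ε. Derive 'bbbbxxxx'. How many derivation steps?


Derivation: S => bSx => bbSxx => bbbSxxx => bbbbSxxxx => bbbbxxxx
Steps: 5


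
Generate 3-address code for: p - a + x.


Break into single-operator statements:
t1 = p - a
t2 = t1 + x


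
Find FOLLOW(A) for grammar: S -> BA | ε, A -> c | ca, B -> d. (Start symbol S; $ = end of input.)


$ ∈ FOLLOW(S). For each A -> αBβ: add FIRST(β)\{ε} to FOLLOW(B); if β nullable, add FOLLOW(A).
FOLLOW(A) = {$}


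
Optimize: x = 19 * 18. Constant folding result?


19 * 18 = 342 at compile time
Optimized: x = 342


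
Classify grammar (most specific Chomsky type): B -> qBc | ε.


Single nonterminal LHS, but q^n c^n is not regular
Classification: Type 2 (Context-Free)


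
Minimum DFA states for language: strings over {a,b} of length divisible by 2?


Track length mod 2: states 0..1, accept at 0
Minimal DFA: 2 states


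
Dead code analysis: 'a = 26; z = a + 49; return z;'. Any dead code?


a is read by z's definition; z is returned
No dead code


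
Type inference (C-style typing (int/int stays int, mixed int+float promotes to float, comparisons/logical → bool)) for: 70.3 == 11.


Operand types: float == int
Rule: comparison yields bool
Result type: bool


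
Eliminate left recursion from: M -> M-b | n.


Left-recursive alternatives: M-b; non-recursive: n
Introduce M': M -> nM', M' -> -bM' | ε


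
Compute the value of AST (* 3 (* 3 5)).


Evaluate inner: (* 3 5) = 15
Evaluate root: (* 3 15) = 45
Result: 45


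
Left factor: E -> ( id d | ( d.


Common prefix: '('
Factored: E -> ( E', E' -> id d | d


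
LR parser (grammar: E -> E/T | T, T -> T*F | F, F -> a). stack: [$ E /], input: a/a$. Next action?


no handle ('E/' is not any RHS); shift 'a'
Action: shift


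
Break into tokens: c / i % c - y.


Scan left to right, longest-match per lexeme
Tokens: ID(c), OP(/), ID(i), OP(%), ID(c), OP(-), ID(y)


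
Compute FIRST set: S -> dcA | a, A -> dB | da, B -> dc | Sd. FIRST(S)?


Per alternative of S: FIRST(dcA) = {d}; FIRST(a) = {a}
FIRST(S) = {a, d}


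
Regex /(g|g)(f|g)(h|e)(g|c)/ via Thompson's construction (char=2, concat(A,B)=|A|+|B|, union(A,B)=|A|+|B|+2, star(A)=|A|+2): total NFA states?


Syntax tree has 8 char leaf(s), 4 union(s), 0 star(s)
chars contribute 8×2 = 16; each union adds +2; each star adds +2
Total: 16 + 8 + 0 = 24 states


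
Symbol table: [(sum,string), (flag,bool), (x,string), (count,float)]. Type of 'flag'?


Lookup 'flag' → type bool


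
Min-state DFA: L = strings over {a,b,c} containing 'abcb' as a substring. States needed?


KMP-style automaton: 4 progress states + 1 absorbing accept = 5
Minimal DFA: 5 states


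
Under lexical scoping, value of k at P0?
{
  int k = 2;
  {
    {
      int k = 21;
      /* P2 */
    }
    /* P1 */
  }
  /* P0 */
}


k declared in the same block as P0
k = 2


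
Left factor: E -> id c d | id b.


Common prefix: 'id'
Factored: E -> id E', E' -> c d | b


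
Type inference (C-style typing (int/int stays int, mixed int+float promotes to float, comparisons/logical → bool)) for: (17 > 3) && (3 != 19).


Operand types: bool && bool
Rule: logical operators take bool operands and yield bool
Result type: bool


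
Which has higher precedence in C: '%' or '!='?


'%' is multiplicative (level 10); '!=' is equality (level 6)
Higher level binds tighter
'%' has higher precedence than '!='


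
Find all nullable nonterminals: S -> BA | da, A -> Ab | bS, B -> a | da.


A nonterminal is nullable iff some alternative derives ε (directly, or every symbol in it is nullable)
Nullable: {}


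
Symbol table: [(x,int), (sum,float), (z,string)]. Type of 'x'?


Lookup 'x' → type int


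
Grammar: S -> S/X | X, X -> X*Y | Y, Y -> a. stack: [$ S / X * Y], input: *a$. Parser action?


handle 'X*Y' on top
Action: reduce (X -> X*Y)


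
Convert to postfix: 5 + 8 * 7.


* has higher precedence, evaluate 8*7 first
Postfix: 5 8 7 * +


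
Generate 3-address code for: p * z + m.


Break into single-operator statements:
t1 = p * z
t2 = t1 + m


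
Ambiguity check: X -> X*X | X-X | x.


'x*x-x' has two parse trees (no precedence encoded between * and -)
Ambiguous


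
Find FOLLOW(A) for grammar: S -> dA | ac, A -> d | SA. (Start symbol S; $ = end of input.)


$ ∈ FOLLOW(S). For each A -> αBβ: add FIRST(β)\{ε} to FOLLOW(B); if β nullable, add FOLLOW(A).
FOLLOW(A) = {$, a, d}


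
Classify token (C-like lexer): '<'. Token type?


Pattern: operator symbol
Type: OPERATOR


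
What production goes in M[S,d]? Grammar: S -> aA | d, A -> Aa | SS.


For [S, d]: 'd' ∈ FIRST(d)
Entry: S -> d


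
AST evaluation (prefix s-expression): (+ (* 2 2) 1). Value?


Evaluate inner: (* 2 2) = 4
Evaluate root: (+ 4 1) = 5
Result: 5


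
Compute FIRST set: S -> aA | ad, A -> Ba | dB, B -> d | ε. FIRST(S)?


Per alternative of S: FIRST(aA) = {a}; FIRST(ad) = {a}
FIRST(S) = {a}


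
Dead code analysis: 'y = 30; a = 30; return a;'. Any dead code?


y is assigned but never read
Dead: 'y = 30'


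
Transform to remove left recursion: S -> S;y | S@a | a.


Left-recursive alternatives: S;y, S@a; non-recursive: a
Introduce S': S -> aS', S' -> ;yS' | @aS' | ε


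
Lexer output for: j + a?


Scan left to right, longest-match per lexeme
Tokens: ID(j), OP(+), ID(a)


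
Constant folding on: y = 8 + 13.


8 + 13 = 21 at compile time
Optimized: y = 21


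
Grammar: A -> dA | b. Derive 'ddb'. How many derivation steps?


Derivation: A => dA => ddA => ddb
Steps: 3


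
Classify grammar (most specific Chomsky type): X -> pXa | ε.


Single nonterminal LHS, but p^n a^n is not regular
Classification: Type 2 (Context-Free)


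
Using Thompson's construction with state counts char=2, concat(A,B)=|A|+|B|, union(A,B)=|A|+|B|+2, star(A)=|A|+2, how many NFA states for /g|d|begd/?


Syntax tree has 6 char leaf(s), 2 union(s), 0 star(s)
chars contribute 6×2 = 12; each union adds +2; each star adds +2
Total: 12 + 4 + 0 = 16 states


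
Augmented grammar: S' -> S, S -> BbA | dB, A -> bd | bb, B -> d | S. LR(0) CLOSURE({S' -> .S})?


Start: S' -> .S
For each item with dot before a nonterminal B, add B -> .γ for every B-production
Closure: [S' -> .S, S -> .BbA, S -> .dB, B -> .d, B -> .S]


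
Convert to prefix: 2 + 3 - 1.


left-to-right (same/higher precedence on left): tree is (- (+ 2 3) 1)
Prefix: - + 2 3 1


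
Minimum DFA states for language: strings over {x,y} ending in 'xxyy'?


Track the longest suffix of input matching a prefix of 'xxyy': 5 classes (prefixes of length 0..4)
Minimal DFA: 5 states


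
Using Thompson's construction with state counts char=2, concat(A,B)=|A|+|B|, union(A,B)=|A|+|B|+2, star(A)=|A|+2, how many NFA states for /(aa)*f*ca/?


Syntax tree has 5 char leaf(s), 0 union(s), 2 star(s)
chars contribute 5×2 = 10; each union adds +2; each star adds +2
Total: 10 + 0 + 4 = 14 states


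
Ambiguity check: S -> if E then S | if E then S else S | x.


dangling else: 'if E then if E then x else x' parses two ways
Ambiguous


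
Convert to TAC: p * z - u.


Break into single-operator statements:
t1 = p * z
t2 = t1 - u


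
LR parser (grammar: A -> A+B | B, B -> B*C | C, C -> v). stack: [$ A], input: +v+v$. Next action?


shift '+' to continue A -> A+B
Action: shift


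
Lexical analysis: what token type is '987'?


Pattern: digits only
Type: INTEGER_LITERAL


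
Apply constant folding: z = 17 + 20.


17 + 20 = 37 at compile time
Optimized: z = 37


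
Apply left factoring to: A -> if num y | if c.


Common prefix: 'if'
Factored: A -> if A', A' -> num y | c


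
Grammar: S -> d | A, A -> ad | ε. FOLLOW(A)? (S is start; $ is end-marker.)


$ ∈ FOLLOW(S). For each A -> αBβ: add FIRST(β)\{ε} to FOLLOW(B); if β nullable, add FOLLOW(A).
FOLLOW(A) = {$}


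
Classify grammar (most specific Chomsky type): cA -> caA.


LHS has context (more than one symbol) and |LHS| ≤ |RHS|
Classification: Type 1 (Context-Sensitive)


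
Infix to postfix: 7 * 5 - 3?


Left to right (same or higher precedence on left)
Postfix: 7 5 * 3 -


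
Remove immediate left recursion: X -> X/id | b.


Left-recursive alternatives: X/id; non-recursive: b
Introduce X': X -> bX', X' -> /idX' | ε


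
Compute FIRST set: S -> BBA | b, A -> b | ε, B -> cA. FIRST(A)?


Per alternative of A: FIRST(b) = {b}; FIRST(ε) = {ε}
FIRST(A) = {b, ε}


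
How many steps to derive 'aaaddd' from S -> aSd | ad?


Derivation: S => aSd => aaSdd => aaaddd
Steps: 3


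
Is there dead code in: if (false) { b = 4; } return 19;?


condition is constant false, so the whole block is unreachable
Dead: 'if (false) { b = 4; }'


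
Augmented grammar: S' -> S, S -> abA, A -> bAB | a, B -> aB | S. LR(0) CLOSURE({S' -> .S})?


Start: S' -> .S
For each item with dot before a nonterminal B, add B -> .γ for every B-production
Closure: [S' -> .S, S -> .abA]


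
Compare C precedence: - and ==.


'-' is additive (level 9); '==' is equality (level 6)
Higher level binds tighter
'-' has higher precedence than '=='


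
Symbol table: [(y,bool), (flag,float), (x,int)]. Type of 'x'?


Lookup 'x' → type int


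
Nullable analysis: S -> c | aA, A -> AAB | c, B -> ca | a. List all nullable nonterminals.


A nonterminal is nullable iff some alternative derives ε (directly, or every symbol in it is nullable)
Nullable: {}


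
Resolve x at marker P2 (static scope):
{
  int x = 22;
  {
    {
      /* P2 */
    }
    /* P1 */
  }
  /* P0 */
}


P2's block does not declare x; resolves to the enclosing declaration at depth 0
x = 22


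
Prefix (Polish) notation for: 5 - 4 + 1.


left-to-right (same/higher precedence on left): tree is (+ (- 5 4) 1)
Prefix: + - 5 4 1


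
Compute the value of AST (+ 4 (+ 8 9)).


Evaluate inner: (+ 8 9) = 17
Evaluate root: (+ 4 17) = 21
Result: 21


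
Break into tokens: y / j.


Scan left to right, longest-match per lexeme
Tokens: ID(y), OP(/), ID(j)


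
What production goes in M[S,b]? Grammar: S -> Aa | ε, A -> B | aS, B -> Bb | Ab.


For [S, b]: ε is nullable and 'b' ∈ FOLLOW(S)
Entry: S -> ε


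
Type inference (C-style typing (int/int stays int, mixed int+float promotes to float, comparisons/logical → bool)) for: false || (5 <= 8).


Operand types: bool || bool
Rule: logical operators take bool operands and yield bool
Result type: bool


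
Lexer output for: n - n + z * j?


Scan left to right, longest-match per lexeme
Tokens: ID(n), OP(-), ID(n), OP(+), ID(z), OP(*), ID(j)
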